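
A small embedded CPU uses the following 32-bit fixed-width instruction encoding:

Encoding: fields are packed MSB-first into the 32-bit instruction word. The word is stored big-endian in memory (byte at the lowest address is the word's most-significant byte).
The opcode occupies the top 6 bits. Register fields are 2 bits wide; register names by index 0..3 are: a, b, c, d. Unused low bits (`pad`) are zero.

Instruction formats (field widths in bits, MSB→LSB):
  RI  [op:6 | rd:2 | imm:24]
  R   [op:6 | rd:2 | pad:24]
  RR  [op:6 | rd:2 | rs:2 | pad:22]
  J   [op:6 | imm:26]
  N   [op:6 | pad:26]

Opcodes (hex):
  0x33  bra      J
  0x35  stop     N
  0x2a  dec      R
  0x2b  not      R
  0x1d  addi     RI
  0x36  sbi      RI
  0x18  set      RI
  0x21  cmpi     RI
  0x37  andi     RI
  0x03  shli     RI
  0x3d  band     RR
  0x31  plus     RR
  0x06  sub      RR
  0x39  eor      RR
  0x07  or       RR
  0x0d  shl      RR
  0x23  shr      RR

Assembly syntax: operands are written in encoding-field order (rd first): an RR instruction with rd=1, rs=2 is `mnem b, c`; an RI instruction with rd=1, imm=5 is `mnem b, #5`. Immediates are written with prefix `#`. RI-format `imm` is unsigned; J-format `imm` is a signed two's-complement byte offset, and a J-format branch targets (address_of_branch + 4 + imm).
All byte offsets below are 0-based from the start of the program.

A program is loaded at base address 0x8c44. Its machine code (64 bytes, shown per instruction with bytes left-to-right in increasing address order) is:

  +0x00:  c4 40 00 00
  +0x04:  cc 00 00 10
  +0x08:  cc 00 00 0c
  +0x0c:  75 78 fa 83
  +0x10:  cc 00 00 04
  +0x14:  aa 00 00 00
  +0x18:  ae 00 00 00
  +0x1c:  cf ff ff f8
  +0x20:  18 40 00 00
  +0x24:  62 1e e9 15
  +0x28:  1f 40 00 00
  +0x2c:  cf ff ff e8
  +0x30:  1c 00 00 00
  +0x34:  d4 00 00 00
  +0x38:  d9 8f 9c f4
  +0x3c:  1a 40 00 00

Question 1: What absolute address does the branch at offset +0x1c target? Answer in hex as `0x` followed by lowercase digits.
@+1c  big-endian(cf ff ff f8) = 0xcffffff8
  op=0xcffffff8>>26=0x33 ⇒ bra (J)
  [25:0] imm=67108856 (s26→-8) = #-8
  target = base 0x8c44 + off 0x1c + 4 + imm -8 = 0x8c5c

0x8c5c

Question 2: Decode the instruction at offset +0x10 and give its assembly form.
bra #4

@+10  big-endian(cc 00 00 04) = 0xcc000004
  top 6b → 0x33 → bra [J]
  imm@[25:0]=0x4 ⇒ #4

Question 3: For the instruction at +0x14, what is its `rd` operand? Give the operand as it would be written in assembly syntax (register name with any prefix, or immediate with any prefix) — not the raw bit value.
off 0x14: read aa 00 00 00 as big → 0xaa000000
  opcode bits[31:26]=0x2a: dec/R
  rd@[25:24]=0x2 ⇒ c

c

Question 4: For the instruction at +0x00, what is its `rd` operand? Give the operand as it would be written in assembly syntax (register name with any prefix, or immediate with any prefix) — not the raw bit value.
a

+0x00: c4 40 00 00 ⇒ word 0xc4400000 (big)
  op=0xc4400000>>26=0x31 ⇒ plus (RR)
  rd@[25:24]=0x0 ⇒ a
  rs@[23:22]=0x1 ⇒ b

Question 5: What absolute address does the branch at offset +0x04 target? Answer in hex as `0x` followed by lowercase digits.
0x8c5c

[04] cc 00 00 10 → 0xcc000010
  opcode bits[31:26]=0x33: bra/J
  imm@[25:0]=0x10 ⇒ #16
  target = base 0x8c44 + off 0x04 + 4 + imm 16 = 0x8c5c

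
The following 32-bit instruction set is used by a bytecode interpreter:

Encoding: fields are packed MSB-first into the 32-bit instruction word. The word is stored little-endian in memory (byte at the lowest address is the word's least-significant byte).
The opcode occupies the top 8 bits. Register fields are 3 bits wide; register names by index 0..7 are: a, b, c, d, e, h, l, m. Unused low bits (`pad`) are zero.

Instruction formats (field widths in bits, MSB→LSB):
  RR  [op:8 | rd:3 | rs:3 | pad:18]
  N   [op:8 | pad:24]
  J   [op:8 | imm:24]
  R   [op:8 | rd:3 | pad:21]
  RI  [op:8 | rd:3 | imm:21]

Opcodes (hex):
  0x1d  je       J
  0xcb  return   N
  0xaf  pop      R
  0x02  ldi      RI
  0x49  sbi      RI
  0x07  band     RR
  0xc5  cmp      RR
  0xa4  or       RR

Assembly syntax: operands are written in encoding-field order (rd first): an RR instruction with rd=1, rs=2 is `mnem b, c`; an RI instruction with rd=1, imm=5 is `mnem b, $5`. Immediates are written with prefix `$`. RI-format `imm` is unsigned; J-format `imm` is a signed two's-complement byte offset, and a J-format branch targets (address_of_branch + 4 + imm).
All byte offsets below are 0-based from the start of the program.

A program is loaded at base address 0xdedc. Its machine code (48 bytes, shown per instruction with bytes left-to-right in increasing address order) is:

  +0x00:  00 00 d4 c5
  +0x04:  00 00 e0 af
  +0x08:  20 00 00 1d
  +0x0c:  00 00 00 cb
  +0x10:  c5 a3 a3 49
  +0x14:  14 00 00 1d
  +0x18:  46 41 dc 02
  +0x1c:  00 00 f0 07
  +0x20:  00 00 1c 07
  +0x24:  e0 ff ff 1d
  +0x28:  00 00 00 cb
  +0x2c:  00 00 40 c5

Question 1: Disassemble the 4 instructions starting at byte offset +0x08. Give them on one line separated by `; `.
je $32; return; sbi h, $238533; je $20

@+08  little-endian(20 00 00 1d) = 0x1d000020
  op=0x1d000020>>24=0x1d ⇒ je (J)
  imm@[23:0]=0x20 ⇒ $32
@+0c  little-endian(00 00 00 cb) = 0xcb000000
  op=0xcb000000>>24=0xcb ⇒ return (N)
@+10  little-endian(c5 a3 a3 49) = 0x49a3a3c5
  op=0x49a3a3c5>>24=0x49 ⇒ sbi (RI)
  rd@[23:21]=0x5 ⇒ h
  imm@[20:0]=0x3a3c5 ⇒ $238533
@+14  little-endian(14 00 00 1d) = 0x1d000014
  op=0x1d000014>>24=0x1d ⇒ je (J)
  imm@[23:0]=0x14 ⇒ $20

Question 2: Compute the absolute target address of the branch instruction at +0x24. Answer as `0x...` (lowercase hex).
0xdee4

off 0x24: read e0 ff ff 1d as little → 0x1dffffe0
  op=0x1dffffe0>>24=0x1d ⇒ je (J)
  imm@[23:0]=0xffffe0 (s24→-32) ⇒ $-32
  target = base 0xdedc + off 0x24 + 4 + imm -32 = 0xdee4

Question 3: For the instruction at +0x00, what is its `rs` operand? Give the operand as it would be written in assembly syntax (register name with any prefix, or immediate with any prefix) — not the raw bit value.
+0x00: 00 00 d4 c5 ⇒ word 0xc5d40000 (little)
  opcode bits[31:24]=0xc5: cmp/RR
  rd: (w>>21)&0x7=0x6 → l
  rs: (w>>18)&0x7=0x5 → h

h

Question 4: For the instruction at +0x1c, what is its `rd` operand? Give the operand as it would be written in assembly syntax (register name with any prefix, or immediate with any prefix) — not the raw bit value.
@+1c  little-endian(00 00 f0 07) = 0x07f00000
  opcode bits[31:24]=0x7: band/RR
  rd: (w>>21)&0x7=0x7 → m
  rs: (w>>18)&0x7=0x4 → e

m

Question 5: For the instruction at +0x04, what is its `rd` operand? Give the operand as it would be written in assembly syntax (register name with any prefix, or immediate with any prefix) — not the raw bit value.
[04] 00 00 e0 af → 0xafe00000
  op=0xafe00000>>24=0xaf ⇒ pop (R)
  rd: (w>>21)&0x7=0x7 → m

m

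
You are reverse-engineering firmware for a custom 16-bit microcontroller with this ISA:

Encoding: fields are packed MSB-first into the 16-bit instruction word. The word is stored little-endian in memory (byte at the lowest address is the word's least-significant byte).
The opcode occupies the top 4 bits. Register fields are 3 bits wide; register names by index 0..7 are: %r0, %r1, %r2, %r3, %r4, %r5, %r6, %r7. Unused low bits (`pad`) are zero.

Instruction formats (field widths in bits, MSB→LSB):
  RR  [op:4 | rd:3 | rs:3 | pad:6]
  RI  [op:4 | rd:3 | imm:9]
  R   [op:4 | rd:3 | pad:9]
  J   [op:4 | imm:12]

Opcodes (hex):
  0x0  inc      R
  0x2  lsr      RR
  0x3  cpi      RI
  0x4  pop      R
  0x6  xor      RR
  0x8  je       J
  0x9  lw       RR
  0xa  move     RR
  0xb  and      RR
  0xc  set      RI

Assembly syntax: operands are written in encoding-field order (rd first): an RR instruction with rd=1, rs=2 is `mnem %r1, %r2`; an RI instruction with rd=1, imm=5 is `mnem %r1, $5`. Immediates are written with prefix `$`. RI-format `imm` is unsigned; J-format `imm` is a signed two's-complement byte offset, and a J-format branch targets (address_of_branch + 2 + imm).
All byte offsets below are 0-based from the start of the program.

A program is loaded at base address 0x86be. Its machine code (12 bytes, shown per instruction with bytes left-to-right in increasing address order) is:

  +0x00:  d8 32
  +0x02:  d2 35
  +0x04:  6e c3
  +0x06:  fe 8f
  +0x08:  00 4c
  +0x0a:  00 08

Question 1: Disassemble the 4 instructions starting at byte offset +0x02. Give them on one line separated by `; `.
cpi %r2, $466; set %r1, $366; je $-2; pop %r6

[02] d2 35 → 0x35d2
  opcode bits[15:12]=0x3: cpi/RI
  rd: (w>>9)&0x7=0x2 → %r2
  imm: (w>>0)&0x1ff=0x1d2 → $466
[04] 6e c3 → 0xc36e
  opcode bits[15:12]=0xc: set/RI
  rd: (w>>9)&0x7=0x1 → %r1
  imm: (w>>0)&0x1ff=0x16e → $366
[06] fe 8f → 0x8ffe
  opcode bits[15:12]=0x8: je/J
  imm: (w>>0)&0xfff=0xffe (s12→-2) → $-2
[08] 00 4c → 0x4c00
  opcode bits[15:12]=0x4: pop/R
  rd: (w>>9)&0x7=0x6 → %r6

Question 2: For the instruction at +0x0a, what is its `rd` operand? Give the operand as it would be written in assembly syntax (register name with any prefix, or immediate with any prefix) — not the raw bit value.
+0x0a: 00 08 ⇒ word 0x0800 (little)
  op=0x0800>>12=0x0 ⇒ inc (R)
  rd@[11:9]=0x4 ⇒ %r4

%r4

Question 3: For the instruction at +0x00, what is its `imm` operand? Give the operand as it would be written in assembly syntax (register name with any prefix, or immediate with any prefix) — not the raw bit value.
@+00  little-endian(d8 32) = 0x32d8
  opcode bits[15:12]=0x3: cpi/RI
  [11:9] rd=1 = %r1
  [8:0] imm=216 = $216

$216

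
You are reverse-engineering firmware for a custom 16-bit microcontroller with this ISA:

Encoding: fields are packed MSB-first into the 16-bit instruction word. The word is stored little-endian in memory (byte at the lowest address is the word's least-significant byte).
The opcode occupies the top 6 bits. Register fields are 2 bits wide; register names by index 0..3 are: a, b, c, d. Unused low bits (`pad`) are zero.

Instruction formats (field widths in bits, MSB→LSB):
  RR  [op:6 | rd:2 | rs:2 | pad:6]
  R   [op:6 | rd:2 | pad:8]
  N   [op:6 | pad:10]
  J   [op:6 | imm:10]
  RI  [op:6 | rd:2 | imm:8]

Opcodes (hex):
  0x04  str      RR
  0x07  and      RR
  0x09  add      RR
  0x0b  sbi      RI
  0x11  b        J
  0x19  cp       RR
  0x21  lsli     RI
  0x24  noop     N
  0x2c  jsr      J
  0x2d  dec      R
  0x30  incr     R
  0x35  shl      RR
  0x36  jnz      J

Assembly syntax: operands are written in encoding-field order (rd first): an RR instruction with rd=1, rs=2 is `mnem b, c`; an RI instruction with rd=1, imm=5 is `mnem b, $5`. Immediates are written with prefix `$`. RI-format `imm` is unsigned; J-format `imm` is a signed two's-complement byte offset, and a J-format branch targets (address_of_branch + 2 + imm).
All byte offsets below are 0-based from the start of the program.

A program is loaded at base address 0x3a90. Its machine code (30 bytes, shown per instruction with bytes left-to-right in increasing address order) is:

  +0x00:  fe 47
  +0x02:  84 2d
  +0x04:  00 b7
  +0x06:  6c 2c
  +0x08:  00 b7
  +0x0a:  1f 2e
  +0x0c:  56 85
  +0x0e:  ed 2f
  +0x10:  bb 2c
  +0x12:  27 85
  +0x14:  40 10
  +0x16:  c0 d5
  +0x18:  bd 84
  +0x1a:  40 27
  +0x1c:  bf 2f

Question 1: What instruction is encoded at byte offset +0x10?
off 0x10: read bb 2c as little → 0x2cbb
  top 6b → 0xb → sbi [RI]
  rd: (w>>8)&0x3=0x0 → a
  imm: (w>>0)&0xff=0xbb → $187

sbi a, $187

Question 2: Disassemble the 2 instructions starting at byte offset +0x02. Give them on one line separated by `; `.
[02] 84 2d → 0x2d84
  opcode bits[15:10]=0xb: sbi/RI
  rd: (w>>8)&0x3=0x1 → b
  imm: (w>>0)&0xff=0x84 → $132
[04] 00 b7 → 0xb700
  opcode bits[15:10]=0x2d: dec/R
  rd: (w>>8)&0x3=0x3 → d

sbi b, $132; dec d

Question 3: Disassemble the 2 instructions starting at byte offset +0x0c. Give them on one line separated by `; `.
lsli b, $86; sbi d, $237

+0x0c: 56 85 ⇒ word 0x8556 (little)
  opcode bits[15:10]=0x21: lsli/RI
  rd@[9:8]=0x1 ⇒ b
  imm@[7:0]=0x56 ⇒ $86
+0x0e: ed 2f ⇒ word 0x2fed (little)
  opcode bits[15:10]=0xb: sbi/RI
  rd@[9:8]=0x3 ⇒ d
  imm@[7:0]=0xed ⇒ $237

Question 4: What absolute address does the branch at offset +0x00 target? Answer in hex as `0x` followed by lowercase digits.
[00] fe 47 → 0x47fe
  op=0x47fe>>10=0x11 ⇒ b (J)
  [9:0] imm=1022 (s10→-2) = $-2
  target = base 0x3a90 + off 0x00 + 2 + imm -2 = 0x3a90

0x3a90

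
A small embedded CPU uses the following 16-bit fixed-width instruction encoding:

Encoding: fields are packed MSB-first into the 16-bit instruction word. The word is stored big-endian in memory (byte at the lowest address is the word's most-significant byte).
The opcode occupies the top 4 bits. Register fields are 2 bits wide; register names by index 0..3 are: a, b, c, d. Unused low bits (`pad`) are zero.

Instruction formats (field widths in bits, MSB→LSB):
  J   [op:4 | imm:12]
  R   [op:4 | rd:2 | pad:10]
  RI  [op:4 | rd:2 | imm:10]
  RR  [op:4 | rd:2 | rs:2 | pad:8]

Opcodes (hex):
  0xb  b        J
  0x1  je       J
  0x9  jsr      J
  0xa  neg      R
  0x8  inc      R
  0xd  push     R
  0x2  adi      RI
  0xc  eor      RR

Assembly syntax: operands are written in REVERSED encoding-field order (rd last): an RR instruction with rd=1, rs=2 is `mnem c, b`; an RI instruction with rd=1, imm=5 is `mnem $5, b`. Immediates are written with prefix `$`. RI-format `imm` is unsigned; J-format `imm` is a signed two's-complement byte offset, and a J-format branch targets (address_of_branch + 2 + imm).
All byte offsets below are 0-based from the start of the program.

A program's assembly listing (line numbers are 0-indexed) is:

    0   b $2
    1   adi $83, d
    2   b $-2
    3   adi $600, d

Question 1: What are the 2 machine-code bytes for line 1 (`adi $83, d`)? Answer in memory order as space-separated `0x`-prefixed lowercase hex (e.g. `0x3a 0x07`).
1. adi fields op=0x2:4|rd=3:2|imm=83:10 → word 2c53h → 2c 53

0x2c 0x53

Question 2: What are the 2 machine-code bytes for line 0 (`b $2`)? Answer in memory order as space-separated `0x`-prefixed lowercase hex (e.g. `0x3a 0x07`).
0xb0 0x02

0. b fields op=0xb:4|imm=2:12 → word b002h → b0 02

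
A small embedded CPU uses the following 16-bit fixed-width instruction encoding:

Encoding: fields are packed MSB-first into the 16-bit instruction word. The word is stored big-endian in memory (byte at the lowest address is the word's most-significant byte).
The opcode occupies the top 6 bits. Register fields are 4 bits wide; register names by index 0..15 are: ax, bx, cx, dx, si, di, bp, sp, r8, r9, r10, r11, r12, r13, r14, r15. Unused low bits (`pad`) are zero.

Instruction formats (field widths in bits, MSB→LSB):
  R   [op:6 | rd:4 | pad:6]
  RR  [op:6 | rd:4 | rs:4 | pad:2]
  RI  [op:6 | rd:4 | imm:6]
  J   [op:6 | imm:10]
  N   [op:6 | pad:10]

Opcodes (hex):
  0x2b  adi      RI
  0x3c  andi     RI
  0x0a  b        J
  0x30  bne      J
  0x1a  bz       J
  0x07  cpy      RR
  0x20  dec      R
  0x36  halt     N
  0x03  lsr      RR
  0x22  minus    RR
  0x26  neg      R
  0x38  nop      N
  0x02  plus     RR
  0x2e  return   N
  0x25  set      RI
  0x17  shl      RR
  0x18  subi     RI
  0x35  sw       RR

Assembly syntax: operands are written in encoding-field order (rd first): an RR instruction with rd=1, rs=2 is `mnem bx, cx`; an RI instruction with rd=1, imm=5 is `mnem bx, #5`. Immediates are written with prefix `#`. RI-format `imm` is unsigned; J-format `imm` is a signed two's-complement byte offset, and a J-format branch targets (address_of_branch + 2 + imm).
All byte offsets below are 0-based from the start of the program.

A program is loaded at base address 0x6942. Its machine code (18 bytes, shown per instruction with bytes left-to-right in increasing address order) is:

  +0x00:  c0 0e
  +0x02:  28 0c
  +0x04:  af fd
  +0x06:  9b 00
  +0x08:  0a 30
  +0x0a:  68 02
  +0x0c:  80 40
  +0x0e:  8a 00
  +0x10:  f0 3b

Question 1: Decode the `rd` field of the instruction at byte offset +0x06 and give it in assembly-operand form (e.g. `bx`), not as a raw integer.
@+06  big-endian(9b 00) = 0x9b00
  op=0x9b00>>10=0x26 ⇒ neg (R)
  [9:6] rd=12 = r12

r12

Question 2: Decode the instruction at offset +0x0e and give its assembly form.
minus r8, ax

@+0e  big-endian(8a 00) = 0x8a00
  op=0x8a00>>10=0x22 ⇒ minus (RR)
  rd@[9:6]=0x8 ⇒ r8
  rs@[5:2]=0x0 ⇒ ax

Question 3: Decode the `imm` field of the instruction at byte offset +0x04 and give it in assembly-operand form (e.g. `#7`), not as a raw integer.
off 0x04: read af fd as big → 0xaffd
  opcode bits[15:10]=0x2b: adi/RI
  rd: (w>>6)&0xf=0xf → r15
  imm: (w>>0)&0x3f=0x3d → #61

#61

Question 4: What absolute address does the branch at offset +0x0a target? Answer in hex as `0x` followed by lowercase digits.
[0a] 68 02 → 0x6802
  top 6b → 0x1a → bz [J]
  [9:0] imm=2 = #2
  target = base 0x6942 + off 0x0a + 2 + imm 2 = 0x6950

0x6950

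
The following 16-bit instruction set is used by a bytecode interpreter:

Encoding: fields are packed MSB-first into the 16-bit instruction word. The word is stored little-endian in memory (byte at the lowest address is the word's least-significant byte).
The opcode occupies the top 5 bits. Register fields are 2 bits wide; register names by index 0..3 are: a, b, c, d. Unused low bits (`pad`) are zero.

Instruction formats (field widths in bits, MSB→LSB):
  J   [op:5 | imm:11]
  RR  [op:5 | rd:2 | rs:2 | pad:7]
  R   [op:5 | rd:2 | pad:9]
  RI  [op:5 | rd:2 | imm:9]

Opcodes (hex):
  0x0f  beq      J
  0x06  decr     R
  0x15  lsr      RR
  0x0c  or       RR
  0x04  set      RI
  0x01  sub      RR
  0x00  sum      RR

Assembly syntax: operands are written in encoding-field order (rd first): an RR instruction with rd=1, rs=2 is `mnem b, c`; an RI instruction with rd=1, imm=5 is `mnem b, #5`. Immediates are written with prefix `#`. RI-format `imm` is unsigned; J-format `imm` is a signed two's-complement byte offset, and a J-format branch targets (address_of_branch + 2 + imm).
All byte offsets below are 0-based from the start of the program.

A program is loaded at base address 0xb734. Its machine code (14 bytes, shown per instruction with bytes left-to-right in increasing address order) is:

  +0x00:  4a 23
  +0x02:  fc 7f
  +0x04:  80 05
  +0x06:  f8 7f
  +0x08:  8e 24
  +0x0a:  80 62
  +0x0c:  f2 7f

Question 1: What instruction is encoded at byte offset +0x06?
@+06  little-endian(f8 7f) = 0x7ff8
  op=0x7ff8>>11=0xf ⇒ beq (J)
  imm@[10:0]=0x7f8 (s11→-8) ⇒ #-8

beq #-8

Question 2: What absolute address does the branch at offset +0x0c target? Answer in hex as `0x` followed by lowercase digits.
0xb734

@+0c  little-endian(f2 7f) = 0x7ff2
  opcode bits[15:11]=0xf: beq/J
  [10:0] imm=2034 (s11→-14) = #-14
  target = base 0xb734 + off 0x0c + 2 + imm -14 = 0xb734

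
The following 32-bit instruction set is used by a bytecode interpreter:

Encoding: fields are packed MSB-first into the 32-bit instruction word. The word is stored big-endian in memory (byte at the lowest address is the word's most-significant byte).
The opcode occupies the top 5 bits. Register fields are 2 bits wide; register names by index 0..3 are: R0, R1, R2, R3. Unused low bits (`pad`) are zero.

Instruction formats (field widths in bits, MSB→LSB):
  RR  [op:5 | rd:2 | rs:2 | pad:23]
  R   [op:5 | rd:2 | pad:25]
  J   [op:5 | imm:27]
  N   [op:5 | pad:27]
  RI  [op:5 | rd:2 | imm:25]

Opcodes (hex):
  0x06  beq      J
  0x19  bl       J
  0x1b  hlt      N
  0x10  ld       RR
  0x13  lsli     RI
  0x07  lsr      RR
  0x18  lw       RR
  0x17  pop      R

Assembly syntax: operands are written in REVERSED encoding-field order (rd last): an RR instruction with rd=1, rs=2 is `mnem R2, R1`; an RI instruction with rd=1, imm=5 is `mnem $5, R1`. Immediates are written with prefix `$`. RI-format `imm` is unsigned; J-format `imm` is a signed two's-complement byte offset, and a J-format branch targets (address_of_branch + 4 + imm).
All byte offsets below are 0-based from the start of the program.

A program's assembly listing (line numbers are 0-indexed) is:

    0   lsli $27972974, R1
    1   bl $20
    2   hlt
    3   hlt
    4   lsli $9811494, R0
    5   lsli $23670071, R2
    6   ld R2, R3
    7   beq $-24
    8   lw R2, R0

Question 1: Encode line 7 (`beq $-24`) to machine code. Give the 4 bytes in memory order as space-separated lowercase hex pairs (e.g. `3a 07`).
37 ff ff e8

7. beq fields op=0x6:5|imm=-24:27 → word 37ffffe8h → 37 ff ff e8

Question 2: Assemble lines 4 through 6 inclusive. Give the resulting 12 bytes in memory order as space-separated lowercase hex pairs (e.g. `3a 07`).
98 95 b6 26 9d 69 2d 37 87 00 00 00

L4: lsli op=0x13:5|rd=0:2|imm=9811494:25 ⇒ 0x9895b626 ⇒ big 98 95 b6 26
L5: lsli op=0x13:5|rd=2:2|imm=23670071:25 ⇒ 0x9d692d37 ⇒ big 9d 69 2d 37
L6: ld op=0x10:5|rd=3:2|rs=2:2|pad=0:23 ⇒ 0x87000000 ⇒ big 87 00 00 00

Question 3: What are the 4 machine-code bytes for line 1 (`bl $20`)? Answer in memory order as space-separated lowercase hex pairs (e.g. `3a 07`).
c8 00 00 14

1. bl fields op=0x19:5|imm=20:27 → word c8000014h → c8 00 00 14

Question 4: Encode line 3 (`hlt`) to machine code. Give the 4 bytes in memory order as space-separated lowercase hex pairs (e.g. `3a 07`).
L3: hlt op=0x1b:5|pad=0:27 ⇒ 0xd8000000 ⇒ big d8 00 00 00

d8 00 00 00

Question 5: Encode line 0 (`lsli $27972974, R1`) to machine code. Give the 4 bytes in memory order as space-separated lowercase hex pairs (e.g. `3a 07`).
line 0 (lsli): pack op=0x13:5|rd=1:2|imm=27972974:25 = 0x9baad56e; big→ 9b aa d5 6e

9b aa d5 6e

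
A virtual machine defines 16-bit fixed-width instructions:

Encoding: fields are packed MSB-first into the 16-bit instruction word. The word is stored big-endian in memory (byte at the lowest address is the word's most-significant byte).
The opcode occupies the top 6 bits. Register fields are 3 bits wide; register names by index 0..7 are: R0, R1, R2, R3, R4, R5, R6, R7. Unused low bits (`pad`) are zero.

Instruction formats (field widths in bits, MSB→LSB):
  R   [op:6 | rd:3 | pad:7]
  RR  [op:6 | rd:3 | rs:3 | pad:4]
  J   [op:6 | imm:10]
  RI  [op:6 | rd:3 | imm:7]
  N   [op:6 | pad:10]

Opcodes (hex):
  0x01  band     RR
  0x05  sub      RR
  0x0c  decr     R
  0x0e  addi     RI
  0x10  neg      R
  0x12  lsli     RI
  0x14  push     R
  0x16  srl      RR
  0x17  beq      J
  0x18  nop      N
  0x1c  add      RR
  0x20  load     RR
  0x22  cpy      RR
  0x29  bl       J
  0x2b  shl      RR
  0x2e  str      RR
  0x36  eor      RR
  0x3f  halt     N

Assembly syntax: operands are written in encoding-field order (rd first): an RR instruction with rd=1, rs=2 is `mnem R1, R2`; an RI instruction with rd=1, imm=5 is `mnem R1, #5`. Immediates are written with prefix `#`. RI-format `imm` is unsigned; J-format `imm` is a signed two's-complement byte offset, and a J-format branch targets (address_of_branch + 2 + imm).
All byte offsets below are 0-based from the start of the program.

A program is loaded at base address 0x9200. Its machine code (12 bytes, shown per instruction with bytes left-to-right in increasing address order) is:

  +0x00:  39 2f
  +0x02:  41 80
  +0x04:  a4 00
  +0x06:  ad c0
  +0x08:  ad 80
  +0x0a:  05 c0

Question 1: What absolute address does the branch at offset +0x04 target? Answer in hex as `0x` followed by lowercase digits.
0x9206

+0x04: a4 00 ⇒ word 0xa400 (big)
  opcode bits[15:10]=0x29: bl/J
  imm@[9:0]=0x0 ⇒ #0
  target = base 0x9200 + off 0x04 + 2 + imm 0 = 0x9206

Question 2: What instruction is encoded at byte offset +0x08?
off 0x08: read ad 80 as big → 0xad80
  op=0xad80>>10=0x2b ⇒ shl (RR)
  rd@[9:7]=0x3 ⇒ R3
  rs@[6:4]=0x0 ⇒ R0

shl R3, R0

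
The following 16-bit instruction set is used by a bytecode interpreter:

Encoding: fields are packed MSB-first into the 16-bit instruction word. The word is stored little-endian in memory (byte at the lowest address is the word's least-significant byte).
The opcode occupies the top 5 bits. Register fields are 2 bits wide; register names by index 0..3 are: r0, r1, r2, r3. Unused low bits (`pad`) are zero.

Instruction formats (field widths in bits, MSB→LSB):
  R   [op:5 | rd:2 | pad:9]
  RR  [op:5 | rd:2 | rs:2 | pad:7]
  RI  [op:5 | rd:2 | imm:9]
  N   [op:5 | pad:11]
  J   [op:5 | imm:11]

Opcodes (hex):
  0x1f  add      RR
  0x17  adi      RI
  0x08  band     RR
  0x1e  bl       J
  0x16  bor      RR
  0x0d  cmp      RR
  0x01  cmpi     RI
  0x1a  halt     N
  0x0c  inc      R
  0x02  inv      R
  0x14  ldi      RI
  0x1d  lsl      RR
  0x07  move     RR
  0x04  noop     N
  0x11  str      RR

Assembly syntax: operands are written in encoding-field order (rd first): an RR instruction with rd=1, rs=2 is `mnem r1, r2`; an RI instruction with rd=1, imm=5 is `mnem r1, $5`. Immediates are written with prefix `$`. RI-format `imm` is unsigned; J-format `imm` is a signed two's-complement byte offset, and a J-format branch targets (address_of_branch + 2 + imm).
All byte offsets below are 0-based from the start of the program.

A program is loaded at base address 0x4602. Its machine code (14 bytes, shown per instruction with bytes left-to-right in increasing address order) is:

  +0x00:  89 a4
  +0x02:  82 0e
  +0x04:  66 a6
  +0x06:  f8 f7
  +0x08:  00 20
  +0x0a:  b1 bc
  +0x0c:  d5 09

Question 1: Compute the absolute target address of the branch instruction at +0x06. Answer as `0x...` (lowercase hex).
[06] f8 f7 → 0xf7f8
  op=0xf7f8>>11=0x1e ⇒ bl (J)
  [10:0] imm=2040 (s11→-8) = $-8
  target = base 0x4602 + off 0x06 + 2 + imm -8 = 0x4602

0x4602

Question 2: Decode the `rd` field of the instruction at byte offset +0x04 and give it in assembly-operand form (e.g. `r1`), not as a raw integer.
r3

+0x04: 66 a6 ⇒ word 0xa666 (little)
  top 5b → 0x14 → ldi [RI]
  [10:9] rd=3 = r3
  [8:0] imm=102 = $102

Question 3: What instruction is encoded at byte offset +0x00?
ldi r2, $137

@+00  little-endian(89 a4) = 0xa489
  top 5b → 0x14 → ldi [RI]
  rd: (w>>9)&0x3=0x2 → r2
  imm: (w>>0)&0x1ff=0x89 → $137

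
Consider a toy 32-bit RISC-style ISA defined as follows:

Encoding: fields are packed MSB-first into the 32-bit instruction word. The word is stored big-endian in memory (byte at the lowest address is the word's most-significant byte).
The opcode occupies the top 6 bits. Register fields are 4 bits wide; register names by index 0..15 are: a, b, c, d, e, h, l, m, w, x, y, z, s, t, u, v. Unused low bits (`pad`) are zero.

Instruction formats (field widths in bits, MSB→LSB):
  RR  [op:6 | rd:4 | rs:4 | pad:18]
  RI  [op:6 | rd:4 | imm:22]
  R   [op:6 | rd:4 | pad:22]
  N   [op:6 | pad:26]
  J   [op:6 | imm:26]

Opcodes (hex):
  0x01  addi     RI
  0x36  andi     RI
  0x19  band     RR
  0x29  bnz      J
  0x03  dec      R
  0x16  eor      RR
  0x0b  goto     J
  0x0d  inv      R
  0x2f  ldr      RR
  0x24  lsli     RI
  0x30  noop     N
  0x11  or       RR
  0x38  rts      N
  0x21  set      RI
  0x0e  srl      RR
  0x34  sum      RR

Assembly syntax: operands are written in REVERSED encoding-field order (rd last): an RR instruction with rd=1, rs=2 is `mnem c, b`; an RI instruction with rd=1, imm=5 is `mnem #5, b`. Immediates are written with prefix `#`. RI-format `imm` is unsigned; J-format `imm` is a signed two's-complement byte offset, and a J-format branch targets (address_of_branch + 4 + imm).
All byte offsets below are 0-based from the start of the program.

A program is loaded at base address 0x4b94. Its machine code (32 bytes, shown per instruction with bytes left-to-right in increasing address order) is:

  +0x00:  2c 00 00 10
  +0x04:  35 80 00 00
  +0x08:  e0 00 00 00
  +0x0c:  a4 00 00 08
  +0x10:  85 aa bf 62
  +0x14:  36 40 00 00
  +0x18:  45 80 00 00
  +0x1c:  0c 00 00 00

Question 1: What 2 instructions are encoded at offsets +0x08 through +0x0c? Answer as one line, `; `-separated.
rts; bnz #8

[08] e0 00 00 00 → 0xe0000000
  op=0xe0000000>>26=0x38 ⇒ rts (N)
[0c] a4 00 00 08 → 0xa4000008
  op=0xa4000008>>26=0x29 ⇒ bnz (J)
  [25:0] imm=8 = #8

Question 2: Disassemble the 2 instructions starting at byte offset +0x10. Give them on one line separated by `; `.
set #2801506, l; inv x

+0x10: 85 aa bf 62 ⇒ word 0x85aabf62 (big)
  top 6b → 0x21 → set [RI]
  [25:22] rd=6 = l
  [21:0] imm=2801506 = #2801506
+0x14: 36 40 00 00 ⇒ word 0x36400000 (big)
  top 6b → 0xd → inv [R]
  [25:22] rd=9 = x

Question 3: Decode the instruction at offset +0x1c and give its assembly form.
dec a

+0x1c: 0c 00 00 00 ⇒ word 0x0c000000 (big)
  top 6b → 0x3 → dec [R]
  rd: (w>>22)&0xf=0x0 → a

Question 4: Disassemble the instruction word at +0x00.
goto #16

@+00  big-endian(2c 00 00 10) = 0x2c000010
  opcode bits[31:26]=0xb: goto/J
  [25:0] imm=16 = #16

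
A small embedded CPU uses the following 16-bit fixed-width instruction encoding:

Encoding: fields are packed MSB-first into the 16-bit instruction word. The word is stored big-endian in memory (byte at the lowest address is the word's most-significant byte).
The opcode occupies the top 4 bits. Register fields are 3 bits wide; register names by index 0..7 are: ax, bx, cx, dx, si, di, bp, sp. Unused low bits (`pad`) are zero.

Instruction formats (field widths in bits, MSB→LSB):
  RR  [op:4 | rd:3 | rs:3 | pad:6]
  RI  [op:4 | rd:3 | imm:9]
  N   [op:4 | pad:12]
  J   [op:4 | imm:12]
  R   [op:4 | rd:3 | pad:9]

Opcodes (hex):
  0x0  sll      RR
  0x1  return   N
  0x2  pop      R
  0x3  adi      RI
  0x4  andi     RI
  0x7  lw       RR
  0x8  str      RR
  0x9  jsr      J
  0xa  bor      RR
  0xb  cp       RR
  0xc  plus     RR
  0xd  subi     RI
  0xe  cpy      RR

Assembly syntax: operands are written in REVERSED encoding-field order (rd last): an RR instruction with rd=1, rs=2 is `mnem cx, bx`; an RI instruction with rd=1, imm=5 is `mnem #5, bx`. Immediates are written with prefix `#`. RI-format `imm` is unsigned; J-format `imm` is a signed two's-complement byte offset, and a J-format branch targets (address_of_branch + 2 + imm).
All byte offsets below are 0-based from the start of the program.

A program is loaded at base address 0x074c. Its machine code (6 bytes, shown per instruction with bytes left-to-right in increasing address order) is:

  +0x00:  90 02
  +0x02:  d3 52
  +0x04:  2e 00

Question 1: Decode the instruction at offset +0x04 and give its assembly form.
pop sp

off 0x04: read 2e 00 as big → 0x2e00
  top 4b → 0x2 → pop [R]
  rd: (w>>9)&0x7=0x7 → sp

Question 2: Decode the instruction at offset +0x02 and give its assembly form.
off 0x02: read d3 52 as big → 0xd352
  top 4b → 0xd → subi [RI]
  rd@[11:9]=0x1 ⇒ bx
  imm@[8:0]=0x152 ⇒ #338

subi #338, bx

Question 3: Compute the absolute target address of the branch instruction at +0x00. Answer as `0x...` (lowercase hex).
0x0750

off 0x00: read 90 02 as big → 0x9002
  top 4b → 0x9 → jsr [J]
  [11:0] imm=2 = #2
  target = base 0x074c + off 0x00 + 2 + imm 2 = 0x0750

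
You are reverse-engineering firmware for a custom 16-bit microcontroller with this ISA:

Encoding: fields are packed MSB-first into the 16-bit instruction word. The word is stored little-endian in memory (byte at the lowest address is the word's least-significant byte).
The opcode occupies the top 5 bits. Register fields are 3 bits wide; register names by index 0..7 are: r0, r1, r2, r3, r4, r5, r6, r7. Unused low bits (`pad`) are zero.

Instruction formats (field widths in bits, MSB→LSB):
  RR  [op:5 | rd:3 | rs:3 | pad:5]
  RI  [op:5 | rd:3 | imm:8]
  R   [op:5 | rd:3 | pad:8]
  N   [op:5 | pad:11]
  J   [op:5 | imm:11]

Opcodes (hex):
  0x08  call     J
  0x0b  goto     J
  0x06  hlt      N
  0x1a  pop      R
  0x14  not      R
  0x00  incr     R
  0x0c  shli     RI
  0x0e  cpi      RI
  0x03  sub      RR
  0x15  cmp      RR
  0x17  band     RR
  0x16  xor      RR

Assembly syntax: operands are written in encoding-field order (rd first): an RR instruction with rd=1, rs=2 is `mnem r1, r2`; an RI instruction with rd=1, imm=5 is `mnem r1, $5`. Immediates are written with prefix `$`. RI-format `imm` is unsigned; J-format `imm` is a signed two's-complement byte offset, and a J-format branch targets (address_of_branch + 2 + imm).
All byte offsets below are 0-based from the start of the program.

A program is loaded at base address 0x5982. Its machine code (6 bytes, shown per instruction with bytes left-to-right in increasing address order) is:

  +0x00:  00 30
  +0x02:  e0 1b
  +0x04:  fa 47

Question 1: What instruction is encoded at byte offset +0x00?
hlt

off 0x00: read 00 30 as little → 0x3000
  opcode bits[15:11]=0x6: hlt/N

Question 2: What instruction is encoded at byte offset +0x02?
+0x02: e0 1b ⇒ word 0x1be0 (little)
  top 5b → 0x3 → sub [RR]
  rd@[10:8]=0x3 ⇒ r3
  rs@[7:5]=0x7 ⇒ r7

sub r3, r7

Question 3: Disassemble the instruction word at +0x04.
[04] fa 47 → 0x47fa
  top 5b → 0x8 → call [J]
  imm: (w>>0)&0x7ff=0x7fa (s11→-6) → $-6

call $-6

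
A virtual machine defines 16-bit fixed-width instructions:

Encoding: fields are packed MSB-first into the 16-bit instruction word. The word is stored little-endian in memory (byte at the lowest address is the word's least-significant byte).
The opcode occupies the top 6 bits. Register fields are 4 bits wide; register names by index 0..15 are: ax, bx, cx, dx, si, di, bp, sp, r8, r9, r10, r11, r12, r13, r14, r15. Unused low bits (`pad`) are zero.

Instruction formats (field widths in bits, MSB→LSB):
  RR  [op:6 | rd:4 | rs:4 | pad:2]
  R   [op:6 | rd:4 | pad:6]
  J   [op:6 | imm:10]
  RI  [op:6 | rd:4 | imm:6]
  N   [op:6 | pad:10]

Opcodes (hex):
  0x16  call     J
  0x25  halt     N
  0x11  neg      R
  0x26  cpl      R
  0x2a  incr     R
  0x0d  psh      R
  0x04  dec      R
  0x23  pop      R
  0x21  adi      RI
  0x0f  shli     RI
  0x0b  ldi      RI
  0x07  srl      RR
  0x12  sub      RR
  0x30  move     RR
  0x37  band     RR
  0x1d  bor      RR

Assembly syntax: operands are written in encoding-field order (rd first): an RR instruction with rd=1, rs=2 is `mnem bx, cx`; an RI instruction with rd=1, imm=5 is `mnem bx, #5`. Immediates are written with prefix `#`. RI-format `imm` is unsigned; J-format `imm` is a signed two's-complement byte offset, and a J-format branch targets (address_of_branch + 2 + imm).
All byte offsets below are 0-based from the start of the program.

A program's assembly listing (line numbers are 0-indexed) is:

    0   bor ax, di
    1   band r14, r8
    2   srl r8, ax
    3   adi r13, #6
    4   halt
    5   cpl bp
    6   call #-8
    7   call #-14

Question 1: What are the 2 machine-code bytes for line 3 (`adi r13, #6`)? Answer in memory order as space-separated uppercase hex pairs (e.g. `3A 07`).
46 87

L3: adi op=0x21:6|rd=13:4|imm=6:6 ⇒ 0x8746 ⇒ little 46 87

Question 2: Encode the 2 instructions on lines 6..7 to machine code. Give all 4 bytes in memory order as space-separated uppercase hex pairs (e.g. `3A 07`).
L6: call op=0x16:6|imm=-8:10 ⇒ 0x5bf8 ⇒ little f8 5b
L7: call op=0x16:6|imm=-14:10 ⇒ 0x5bf2 ⇒ little f2 5b

F8 5B F2 5B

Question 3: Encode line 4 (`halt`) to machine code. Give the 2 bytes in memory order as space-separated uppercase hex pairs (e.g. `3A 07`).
00 94

L4: halt op=0x25:6|pad=0:10 ⇒ 0x9400 ⇒ little 00 94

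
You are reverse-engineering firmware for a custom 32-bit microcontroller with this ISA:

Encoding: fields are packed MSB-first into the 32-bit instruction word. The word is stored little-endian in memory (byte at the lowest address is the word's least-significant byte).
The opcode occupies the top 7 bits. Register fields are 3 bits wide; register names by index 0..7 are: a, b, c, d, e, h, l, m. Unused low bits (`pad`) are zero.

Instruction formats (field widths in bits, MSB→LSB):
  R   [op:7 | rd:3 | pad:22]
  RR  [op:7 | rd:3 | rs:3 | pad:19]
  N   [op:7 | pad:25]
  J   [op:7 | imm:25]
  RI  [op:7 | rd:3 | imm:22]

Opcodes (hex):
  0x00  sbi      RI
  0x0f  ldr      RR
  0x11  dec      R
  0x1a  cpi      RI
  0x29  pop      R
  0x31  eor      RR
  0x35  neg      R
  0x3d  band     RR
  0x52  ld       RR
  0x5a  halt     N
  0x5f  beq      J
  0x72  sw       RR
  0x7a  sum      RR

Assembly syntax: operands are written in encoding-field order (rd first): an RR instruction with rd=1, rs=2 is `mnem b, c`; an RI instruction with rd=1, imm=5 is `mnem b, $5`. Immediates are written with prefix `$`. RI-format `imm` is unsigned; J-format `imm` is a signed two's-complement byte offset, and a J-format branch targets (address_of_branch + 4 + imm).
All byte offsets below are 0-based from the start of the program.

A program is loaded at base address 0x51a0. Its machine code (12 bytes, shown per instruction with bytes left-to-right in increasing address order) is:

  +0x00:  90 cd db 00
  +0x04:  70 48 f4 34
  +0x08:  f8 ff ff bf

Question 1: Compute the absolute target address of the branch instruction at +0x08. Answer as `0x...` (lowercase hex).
[08] f8 ff ff bf → 0xbffffff8
  top 7b → 0x5f → beq [J]
  [24:0] imm=33554424 (s25→-8) = $-8
  target = base 0x51a0 + off 0x08 + 4 + imm -8 = 0x51a4

0x51a4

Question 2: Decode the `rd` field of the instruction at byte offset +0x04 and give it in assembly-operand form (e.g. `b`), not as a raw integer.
off 0x04: read 70 48 f4 34 as little → 0x34f44870
  top 7b → 0x1a → cpi [RI]
  [24:22] rd=3 = d
  [21:0] imm=3426416 = $3426416

d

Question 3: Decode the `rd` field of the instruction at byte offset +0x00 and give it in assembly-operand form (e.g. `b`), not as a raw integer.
d

@+00  little-endian(90 cd db 00) = 0x00dbcd90
  op=0x00dbcd90>>25=0x0 ⇒ sbi (RI)
  rd@[24:22]=0x3 ⇒ d
  imm@[21:0]=0x1bcd90 ⇒ $1822096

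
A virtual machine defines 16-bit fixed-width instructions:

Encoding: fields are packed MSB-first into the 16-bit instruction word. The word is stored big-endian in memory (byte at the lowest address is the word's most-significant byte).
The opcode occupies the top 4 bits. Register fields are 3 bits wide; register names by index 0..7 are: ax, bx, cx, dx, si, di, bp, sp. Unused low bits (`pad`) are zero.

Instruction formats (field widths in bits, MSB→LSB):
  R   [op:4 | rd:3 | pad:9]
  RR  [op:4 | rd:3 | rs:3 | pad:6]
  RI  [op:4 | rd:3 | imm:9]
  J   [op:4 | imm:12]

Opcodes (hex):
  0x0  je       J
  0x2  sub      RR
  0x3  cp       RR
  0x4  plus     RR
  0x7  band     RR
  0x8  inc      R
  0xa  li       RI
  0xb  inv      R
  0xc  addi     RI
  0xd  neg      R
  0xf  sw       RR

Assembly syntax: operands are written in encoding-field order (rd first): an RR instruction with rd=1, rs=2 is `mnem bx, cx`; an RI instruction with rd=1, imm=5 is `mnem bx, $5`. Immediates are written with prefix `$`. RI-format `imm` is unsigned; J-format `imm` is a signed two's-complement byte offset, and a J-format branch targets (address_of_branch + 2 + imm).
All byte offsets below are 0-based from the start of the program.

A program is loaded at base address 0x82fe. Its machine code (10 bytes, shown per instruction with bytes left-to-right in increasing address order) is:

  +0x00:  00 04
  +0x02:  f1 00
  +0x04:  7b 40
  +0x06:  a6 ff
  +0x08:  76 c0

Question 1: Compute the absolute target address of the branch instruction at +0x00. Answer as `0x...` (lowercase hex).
off 0x00: read 00 04 as big → 0x0004
  opcode bits[15:12]=0x0: je/J
  imm: (w>>0)&0xfff=0x4 → $4
  target = base 0x82fe + off 0x00 + 2 + imm 4 = 0x8304

0x8304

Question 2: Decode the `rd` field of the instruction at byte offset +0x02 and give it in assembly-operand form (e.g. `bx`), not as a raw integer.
+0x02: f1 00 ⇒ word 0xf100 (big)
  top 4b → 0xf → sw [RR]
  rd: (w>>9)&0x7=0x0 → ax
  rs: (w>>6)&0x7=0x4 → si

ax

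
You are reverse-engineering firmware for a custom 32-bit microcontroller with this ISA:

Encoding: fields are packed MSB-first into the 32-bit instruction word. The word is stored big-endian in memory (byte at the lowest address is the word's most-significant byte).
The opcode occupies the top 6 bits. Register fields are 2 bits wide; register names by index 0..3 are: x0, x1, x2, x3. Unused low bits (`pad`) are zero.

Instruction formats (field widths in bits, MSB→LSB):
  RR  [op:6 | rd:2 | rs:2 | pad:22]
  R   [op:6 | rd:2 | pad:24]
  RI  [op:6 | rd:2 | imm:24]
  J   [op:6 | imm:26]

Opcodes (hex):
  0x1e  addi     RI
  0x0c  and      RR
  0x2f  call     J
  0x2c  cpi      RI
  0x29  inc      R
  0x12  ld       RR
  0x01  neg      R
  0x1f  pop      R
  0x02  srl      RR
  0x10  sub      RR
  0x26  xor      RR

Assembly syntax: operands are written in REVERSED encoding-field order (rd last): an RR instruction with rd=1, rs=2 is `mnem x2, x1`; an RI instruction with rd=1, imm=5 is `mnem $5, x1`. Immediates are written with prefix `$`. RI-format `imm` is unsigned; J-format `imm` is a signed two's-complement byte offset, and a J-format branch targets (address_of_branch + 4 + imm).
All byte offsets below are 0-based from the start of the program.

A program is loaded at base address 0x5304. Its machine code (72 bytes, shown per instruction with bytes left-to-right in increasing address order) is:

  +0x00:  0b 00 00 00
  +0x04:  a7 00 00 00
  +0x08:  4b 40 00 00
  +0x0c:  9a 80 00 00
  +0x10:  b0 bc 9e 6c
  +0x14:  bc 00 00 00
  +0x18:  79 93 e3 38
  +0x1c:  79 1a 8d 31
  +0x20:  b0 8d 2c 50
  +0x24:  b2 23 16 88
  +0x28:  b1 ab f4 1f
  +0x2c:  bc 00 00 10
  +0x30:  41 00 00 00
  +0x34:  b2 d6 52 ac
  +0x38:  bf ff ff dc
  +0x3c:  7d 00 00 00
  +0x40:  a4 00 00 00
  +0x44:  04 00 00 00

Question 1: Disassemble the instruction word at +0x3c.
pop x1

[3c] 7d 00 00 00 → 0x7d000000
  opcode bits[31:26]=0x1f: pop/R
  [25:24] rd=1 = x1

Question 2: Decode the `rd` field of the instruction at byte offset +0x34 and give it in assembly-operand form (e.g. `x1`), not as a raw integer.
x2

off 0x34: read b2 d6 52 ac as big → 0xb2d652ac
  opcode bits[31:26]=0x2c: cpi/RI
  rd: (w>>24)&0x3=0x2 → x2
  imm: (w>>0)&0xffffff=0xd652ac → $14045868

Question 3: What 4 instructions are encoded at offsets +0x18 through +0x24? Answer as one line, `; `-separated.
addi $9691960, x1; addi $1740081, x1; cpi $9251920, x0; cpi $2299528, x2

@+18  big-endian(79 93 e3 38) = 0x7993e338
  op=0x7993e338>>26=0x1e ⇒ addi (RI)
  rd: (w>>24)&0x3=0x1 → x1
  imm: (w>>0)&0xffffff=0x93e338 → $9691960
@+1c  big-endian(79 1a 8d 31) = 0x791a8d31
  op=0x791a8d31>>26=0x1e ⇒ addi (RI)
  rd: (w>>24)&0x3=0x1 → x1
  imm: (w>>0)&0xffffff=0x1a8d31 → $1740081
@+20  big-endian(b0 8d 2c 50) = 0xb08d2c50
  op=0xb08d2c50>>26=0x2c ⇒ cpi (RI)
  rd: (w>>24)&0x3=0x0 → x0
  imm: (w>>0)&0xffffff=0x8d2c50 → $9251920
@+24  big-endian(b2 23 16 88) = 0xb2231688
  op=0xb2231688>>26=0x2c ⇒ cpi (RI)
  rd: (w>>24)&0x3=0x2 → x2
  imm: (w>>0)&0xffffff=0x231688 → $2299528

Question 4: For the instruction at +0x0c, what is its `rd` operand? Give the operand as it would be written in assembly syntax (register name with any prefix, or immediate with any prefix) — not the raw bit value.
x2

@+0c  big-endian(9a 80 00 00) = 0x9a800000
  opcode bits[31:26]=0x26: xor/RR
  rd@[25:24]=0x2 ⇒ x2
  rs@[23:22]=0x2 ⇒ x2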